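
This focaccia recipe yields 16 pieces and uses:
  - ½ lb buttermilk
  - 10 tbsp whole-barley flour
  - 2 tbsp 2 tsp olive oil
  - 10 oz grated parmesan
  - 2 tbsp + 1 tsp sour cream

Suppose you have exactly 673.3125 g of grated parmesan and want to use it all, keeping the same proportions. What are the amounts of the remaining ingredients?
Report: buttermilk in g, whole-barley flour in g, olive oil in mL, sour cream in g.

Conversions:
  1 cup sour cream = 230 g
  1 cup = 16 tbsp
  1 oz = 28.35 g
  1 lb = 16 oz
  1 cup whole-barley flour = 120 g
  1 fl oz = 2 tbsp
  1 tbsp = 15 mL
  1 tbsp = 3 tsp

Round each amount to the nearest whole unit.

The original recipe has 283.5 g of grated parmesan, so the scaling factor is 673.3125 ÷ 283.5 = 19/8 = 2.375.
buttermilk: 0.5 lb × 19/8 × 16 oz/lb × 28.35 g/oz ≈ 539 g
whole-barley flour: 10 tbsp × 19/8 ÷ 16 tbsp/cup × 120 g/cup ≈ 178 g
olive oil: (2 tbsp + 2 tsp = 8/3 tbsp) × 19/8 × 15 mL/tbsp = 95 mL
sour cream: (2 tbsp + 1 tsp = 7/3 tbsp) × 19/8 ÷ 16 tbsp/cup × 230 g/cup ≈ 80 g

buttermilk: 539 g; whole-barley flour: 178 g; olive oil: 95 mL; sour cream: 80 g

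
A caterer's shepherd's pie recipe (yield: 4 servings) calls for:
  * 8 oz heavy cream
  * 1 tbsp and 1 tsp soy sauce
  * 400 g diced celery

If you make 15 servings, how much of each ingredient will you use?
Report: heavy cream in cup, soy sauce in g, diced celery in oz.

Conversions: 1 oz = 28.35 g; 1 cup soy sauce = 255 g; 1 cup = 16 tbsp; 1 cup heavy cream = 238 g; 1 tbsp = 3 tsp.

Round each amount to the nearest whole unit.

Scaling factor: 15/4 = 3.75.
heavy cream: 8 oz × 15/4 × 28.35 g/oz ÷ 238 g/cup ≈ 4 cup
soy sauce: (1 tbsp + 1 tsp = 4/3 tbsp) × 15/4 ÷ 16 tbsp/cup × 255 g/cup ≈ 80 g
diced celery: 400 g × 15/4 ÷ 28.35 g/oz ≈ 53 oz

heavy cream: 4 cup; soy sauce: 80 g; diced celery: 53 oz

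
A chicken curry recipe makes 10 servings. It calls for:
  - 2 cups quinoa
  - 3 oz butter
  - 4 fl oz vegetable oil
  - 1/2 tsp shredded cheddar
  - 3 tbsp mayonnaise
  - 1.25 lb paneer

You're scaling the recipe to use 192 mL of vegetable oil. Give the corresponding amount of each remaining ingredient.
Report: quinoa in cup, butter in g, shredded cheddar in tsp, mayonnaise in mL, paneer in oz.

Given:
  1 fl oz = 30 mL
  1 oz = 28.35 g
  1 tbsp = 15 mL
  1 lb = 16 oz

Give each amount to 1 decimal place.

quinoa: 3.2 cup; butter: 136.1 g; shredded cheddar: 0.8 tsp; mayonnaise: 72.0 mL; paneer: 32.0 oz

The original recipe has 120 mL of vegetable oil, so the scaling factor is 192 ÷ 120 = 8/5 = 1.6.
quinoa: 2 cup × 8/5 = 3.2 cup
butter: 3 oz × 8/5 × 28.35 g/oz ≈ 136.1 g
shredded cheddar: 0.5 tsp × 8/5 = 0.8 tsp
mayonnaise: 3 tbsp × 8/5 × 15 mL/tbsp = 72.0 mL
paneer: 1.25 lb × 8/5 × 16 oz/lb = 32.0 oz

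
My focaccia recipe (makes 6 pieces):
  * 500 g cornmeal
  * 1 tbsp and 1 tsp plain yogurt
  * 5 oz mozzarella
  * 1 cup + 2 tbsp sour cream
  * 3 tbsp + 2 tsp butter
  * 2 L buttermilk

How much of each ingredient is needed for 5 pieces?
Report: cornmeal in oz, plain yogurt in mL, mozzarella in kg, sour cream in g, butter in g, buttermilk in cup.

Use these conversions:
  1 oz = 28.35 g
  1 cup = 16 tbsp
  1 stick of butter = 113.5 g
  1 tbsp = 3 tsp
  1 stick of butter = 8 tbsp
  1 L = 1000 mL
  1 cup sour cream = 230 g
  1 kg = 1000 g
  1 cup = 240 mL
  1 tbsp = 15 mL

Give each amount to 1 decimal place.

Scaling factor: 5/6.
cornmeal: 500 g × 5/6 ÷ 28.35 g/oz ≈ 14.7 oz
plain yogurt: (1 tbsp + 1 tsp = 4/3 tbsp) × 5/6 × 15 mL/tbsp ≈ 16.7 mL
mozzarella: 5 oz × 5/6 × 28.35 g/oz ÷ 1000 g/kg ≈ 0.1 kg
sour cream: (1 cup + 2 tbsp = 1.125 cup) × 5/6 × 230 g/cup ≈ 215.6 g
butter: (3 tbsp + 2 tsp = 11/3 tbsp) × 5/6 ÷ 8 tbsp/stick × 113.5 g/stick ≈ 43.4 g
buttermilk: 2 L × 5/6 × 1000 mL/L ÷ 240 mL/cup ≈ 6.9 cup

cornmeal: 14.7 oz; plain yogurt: 16.7 mL; mozzarella: 0.1 kg; sour cream: 215.6 g; butter: 43.4 g; buttermilk: 6.9 cup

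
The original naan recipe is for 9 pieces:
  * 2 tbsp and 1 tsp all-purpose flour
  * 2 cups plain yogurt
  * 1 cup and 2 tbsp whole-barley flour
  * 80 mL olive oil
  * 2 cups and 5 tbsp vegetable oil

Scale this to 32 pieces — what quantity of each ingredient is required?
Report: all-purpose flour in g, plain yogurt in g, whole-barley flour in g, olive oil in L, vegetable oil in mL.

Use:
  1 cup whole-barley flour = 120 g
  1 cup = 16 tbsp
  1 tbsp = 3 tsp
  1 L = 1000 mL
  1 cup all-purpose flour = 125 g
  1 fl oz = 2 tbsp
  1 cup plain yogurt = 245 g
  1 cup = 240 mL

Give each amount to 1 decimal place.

all-purpose flour: 64.8 g; plain yogurt: 1742.2 g; whole-barley flour: 480.0 g; olive oil: 0.3 L; vegetable oil: 1973.3 mL

Scaling factor: 32/9.
all-purpose flour: (2 tbsp + 1 tsp = 7/3 tbsp) × 32/9 ÷ 16 tbsp/cup × 125 g/cup ≈ 64.8 g
plain yogurt: 2 cup × 32/9 × 245 g/cup ≈ 1742.2 g
whole-barley flour: (1 cup + 2 tbsp = 1.125 cup) × 32/9 × 120 g/cup = 480.0 g
olive oil: 80 mL × 32/9 ÷ 1000 mL/L ≈ 0.3 L
vegetable oil: (2 cup + 5 tbsp = 2.3125 cup) × 32/9 × 240 mL/cup ≈ 1973.3 mL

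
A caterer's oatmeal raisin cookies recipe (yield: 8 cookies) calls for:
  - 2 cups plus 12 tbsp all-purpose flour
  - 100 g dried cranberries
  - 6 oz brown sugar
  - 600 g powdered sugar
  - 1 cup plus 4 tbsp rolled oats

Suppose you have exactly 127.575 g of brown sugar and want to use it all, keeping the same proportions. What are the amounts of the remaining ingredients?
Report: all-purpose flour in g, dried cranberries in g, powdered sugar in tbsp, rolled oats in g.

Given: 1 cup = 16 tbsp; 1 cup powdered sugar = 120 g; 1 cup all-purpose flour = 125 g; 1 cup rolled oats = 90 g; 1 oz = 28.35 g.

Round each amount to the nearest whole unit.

all-purpose flour: 258 g; dried cranberries: 75 g; powdered sugar: 60 tbsp; rolled oats: 84 g

The original recipe has 170.1 g of brown sugar, so the scaling factor is 127.575 ÷ 170.1 = 3/4 = 0.75.
all-purpose flour: (2 cup + 12 tbsp = 2.75 cup) × 3/4 × 125 g/cup ≈ 258 g
dried cranberries: 100 g × 3/4 = 75 g
powdered sugar: 600 g × 3/4 ÷ 120 g/cup × 16 tbsp/cup = 60 tbsp
rolled oats: (1 cup + 4 tbsp = 1.25 cup) × 3/4 × 90 g/cup ≈ 84 g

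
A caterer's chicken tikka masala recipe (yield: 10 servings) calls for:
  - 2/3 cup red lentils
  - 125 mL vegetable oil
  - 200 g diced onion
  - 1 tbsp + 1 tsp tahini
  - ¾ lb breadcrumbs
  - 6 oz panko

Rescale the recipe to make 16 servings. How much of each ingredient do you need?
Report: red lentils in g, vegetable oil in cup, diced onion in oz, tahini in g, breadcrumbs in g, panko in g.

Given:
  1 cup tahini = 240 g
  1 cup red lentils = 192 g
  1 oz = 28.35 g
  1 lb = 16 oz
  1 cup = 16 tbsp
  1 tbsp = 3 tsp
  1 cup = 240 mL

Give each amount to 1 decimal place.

Scaling factor: 16/10 = 8/5 = 1.6.
red lentils: 2/3 cup × 8/5 × 192 g/cup = 204.8 g
vegetable oil: 125 mL × 8/5 ÷ 240 mL/cup ≈ 0.8 cup
diced onion: 200 g × 8/5 ÷ 28.35 g/oz ≈ 11.3 oz
tahini: (1 tbsp + 1 tsp = 4/3 tbsp) × 8/5 ÷ 16 tbsp/cup × 240 g/cup = 32.0 g
breadcrumbs: 0.75 lb × 8/5 × 16 oz/lb × 28.35 g/oz ≈ 544.3 g
panko: 6 oz × 8/5 × 28.35 g/oz ≈ 272.2 g

red lentils: 204.8 g; vegetable oil: 0.8 cup; diced onion: 11.3 oz; tahini: 32.0 g; breadcrumbs: 544.3 g; panko: 272.2 g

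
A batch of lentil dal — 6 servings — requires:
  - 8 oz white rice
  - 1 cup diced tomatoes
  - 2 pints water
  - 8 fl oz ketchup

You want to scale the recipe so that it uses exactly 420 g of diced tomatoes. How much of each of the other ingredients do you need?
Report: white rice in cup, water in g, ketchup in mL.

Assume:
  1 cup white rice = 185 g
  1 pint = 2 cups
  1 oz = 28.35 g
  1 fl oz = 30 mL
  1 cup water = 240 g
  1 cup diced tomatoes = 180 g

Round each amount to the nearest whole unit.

The original recipe has 180 g of diced tomatoes, so the scaling factor is 420 ÷ 180 = 7/3.
white rice: 8 oz × 7/3 × 28.35 g/oz ÷ 185 g/cup ≈ 3 cup
water: 2 pint × 7/3 × 2 cup/pint × 240 g/cup = 2240 g
ketchup: 8 fl oz × 7/3 × 30 mL/fl oz = 560 mL

white rice: 3 cup; water: 2240 g; ketchup: 560 mL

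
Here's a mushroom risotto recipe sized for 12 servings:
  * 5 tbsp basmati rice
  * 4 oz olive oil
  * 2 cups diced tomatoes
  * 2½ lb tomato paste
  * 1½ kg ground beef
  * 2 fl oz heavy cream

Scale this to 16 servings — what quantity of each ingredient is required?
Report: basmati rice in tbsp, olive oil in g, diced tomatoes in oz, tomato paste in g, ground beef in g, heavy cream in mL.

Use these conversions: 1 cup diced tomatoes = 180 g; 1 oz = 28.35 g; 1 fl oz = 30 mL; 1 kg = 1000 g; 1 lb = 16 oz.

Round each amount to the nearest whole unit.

basmati rice: 7 tbsp; olive oil: 151 g; diced tomatoes: 17 oz; tomato paste: 1512 g; ground beef: 2000 g; heavy cream: 80 mL

Scaling factor: 16/12 = 4/3.
basmati rice: 5 tbsp × 4/3 ≈ 7 tbsp
olive oil: 4 oz × 4/3 × 28.35 g/oz ≈ 151 g
diced tomatoes: 2 cup × 4/3 × 180 g/cup ÷ 28.35 g/oz ≈ 17 oz
tomato paste: 2.5 lb × 4/3 × 16 oz/lb × 28.35 g/oz = 1512 g
ground beef: 1.5 kg × 4/3 × 1000 g/kg = 2000 g
heavy cream: 2 fl oz × 4/3 × 30 mL/fl oz = 80 mL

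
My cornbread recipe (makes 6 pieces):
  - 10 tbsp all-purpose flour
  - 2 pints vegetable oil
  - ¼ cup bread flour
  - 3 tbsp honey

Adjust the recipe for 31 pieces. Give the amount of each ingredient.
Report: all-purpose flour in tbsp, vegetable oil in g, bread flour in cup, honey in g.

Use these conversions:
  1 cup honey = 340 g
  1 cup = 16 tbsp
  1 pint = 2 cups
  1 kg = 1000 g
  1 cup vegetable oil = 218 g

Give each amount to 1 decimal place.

all-purpose flour: 51.7 tbsp; vegetable oil: 4505.3 g; bread flour: 1.3 cup; honey: 329.4 g

Scaling factor: 31/6.
all-purpose flour: 10 tbsp × 31/6 ≈ 51.7 tbsp
vegetable oil: 2 pint × 31/6 × 2 cup/pint × 218 g/cup ≈ 4505.3 g
bread flour: 0.25 cup × 31/6 ≈ 1.3 cup
honey: 3 tbsp × 31/6 ÷ 16 tbsp/cup × 340 g/cup ≈ 329.4 g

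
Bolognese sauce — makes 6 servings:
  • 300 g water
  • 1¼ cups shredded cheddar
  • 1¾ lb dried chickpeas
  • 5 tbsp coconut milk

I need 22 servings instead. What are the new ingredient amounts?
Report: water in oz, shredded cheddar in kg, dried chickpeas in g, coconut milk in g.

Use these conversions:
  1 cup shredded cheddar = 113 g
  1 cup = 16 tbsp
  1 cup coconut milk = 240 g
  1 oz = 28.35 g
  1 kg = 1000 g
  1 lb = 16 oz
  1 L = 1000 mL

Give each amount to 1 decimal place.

Scaling factor: 22/6 = 11/3.
water: 300 g × 11/3 ÷ 28.35 g/oz ≈ 38.8 oz
shredded cheddar: 1.25 cup × 11/3 × 113 g/cup ÷ 1000 g/kg ≈ 0.5 kg
dried chickpeas: 1.75 lb × 11/3 × 16 oz/lb × 28.35 g/oz = 2910.6 g
coconut milk: 5 tbsp × 11/3 ÷ 16 tbsp/cup × 240 g/cup = 275.0 g

water: 38.8 oz; shredded cheddar: 0.5 kg; dried chickpeas: 2910.6 g; coconut milk: 275.0 g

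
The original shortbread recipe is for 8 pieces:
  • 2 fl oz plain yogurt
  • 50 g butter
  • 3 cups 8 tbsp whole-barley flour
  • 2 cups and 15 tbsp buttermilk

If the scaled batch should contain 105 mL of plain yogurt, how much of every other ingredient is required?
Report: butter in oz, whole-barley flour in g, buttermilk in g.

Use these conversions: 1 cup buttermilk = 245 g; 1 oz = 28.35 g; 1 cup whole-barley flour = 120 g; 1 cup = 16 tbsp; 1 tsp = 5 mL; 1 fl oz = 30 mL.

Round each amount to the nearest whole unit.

The original recipe has 60 mL of plain yogurt, so the scaling factor is 105 ÷ 60 = 7/4 = 1.75.
butter: 50 g × 7/4 ÷ 28.35 g/oz ≈ 3 oz
whole-barley flour: (3 cup + 8 tbsp = 3.5 cup) × 7/4 × 120 g/cup = 735 g
buttermilk: (2 cup + 15 tbsp = 2.9375 cup) × 7/4 × 245 g/cup ≈ 1259 g

butter: 3 oz; whole-barley flour: 735 g; buttermilk: 1259 g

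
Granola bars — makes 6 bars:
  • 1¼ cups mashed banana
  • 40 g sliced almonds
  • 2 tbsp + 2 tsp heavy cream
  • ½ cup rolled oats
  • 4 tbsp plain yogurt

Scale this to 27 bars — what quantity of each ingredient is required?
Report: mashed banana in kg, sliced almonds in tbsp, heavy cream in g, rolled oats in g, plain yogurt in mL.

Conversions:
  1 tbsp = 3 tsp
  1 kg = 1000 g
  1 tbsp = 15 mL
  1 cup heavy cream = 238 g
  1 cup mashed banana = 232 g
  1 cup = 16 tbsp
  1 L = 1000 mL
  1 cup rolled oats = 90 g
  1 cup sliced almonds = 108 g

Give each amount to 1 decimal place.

Scaling factor: 27/6 = 9/2 = 4.5.
mashed banana: 1.25 cup × 9/2 × 232 g/cup ÷ 1000 g/kg ≈ 1.3 kg
sliced almonds: 40 g × 9/2 ÷ 108 g/cup × 16 tbsp/cup ≈ 26.7 tbsp
heavy cream: (2 tbsp + 2 tsp = 8/3 tbsp) × 9/2 ÷ 16 tbsp/cup × 238 g/cup = 178.5 g
rolled oats: 0.5 cup × 9/2 × 90 g/cup = 202.5 g
plain yogurt: 4 tbsp × 9/2 × 15 mL/tbsp = 270.0 mL

mashed banana: 1.3 kg; sliced almonds: 26.7 tbsp; heavy cream: 178.5 g; rolled oats: 202.5 g; plain yogurt: 270.0 mL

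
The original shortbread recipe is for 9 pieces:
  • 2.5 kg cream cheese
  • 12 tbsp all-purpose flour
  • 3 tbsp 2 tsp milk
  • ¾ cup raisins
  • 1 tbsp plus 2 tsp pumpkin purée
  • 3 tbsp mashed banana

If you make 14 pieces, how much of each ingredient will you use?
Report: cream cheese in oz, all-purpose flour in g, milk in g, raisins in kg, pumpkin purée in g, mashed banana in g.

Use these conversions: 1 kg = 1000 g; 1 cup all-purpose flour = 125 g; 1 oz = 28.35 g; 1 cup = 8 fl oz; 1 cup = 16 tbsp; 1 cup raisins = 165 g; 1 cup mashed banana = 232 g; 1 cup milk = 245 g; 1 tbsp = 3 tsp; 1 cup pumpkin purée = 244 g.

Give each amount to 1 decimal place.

Scaling factor: 14/9.
cream cheese: 2.5 kg × 14/9 × 1000 g/kg ÷ 28.35 g/oz ≈ 137.2 oz
all-purpose flour: 12 tbsp × 14/9 ÷ 16 tbsp/cup × 125 g/cup ≈ 145.8 g
milk: (3 tbsp + 2 tsp = 11/3 tbsp) × 14/9 ÷ 16 tbsp/cup × 245 g/cup ≈ 87.3 g
raisins: 0.75 cup × 14/9 × 165 g/cup ÷ 1000 g/kg ≈ 0.2 kg
pumpkin purée: (1 tbsp + 2 tsp = 5/3 tbsp) × 14/9 ÷ 16 tbsp/cup × 244 g/cup ≈ 39.5 g
mashed banana: 3 tbsp × 14/9 ÷ 16 tbsp/cup × 232 g/cup ≈ 67.7 g

cream cheese: 137.2 oz; all-purpose flour: 145.8 g; milk: 87.3 g; raisins: 0.2 kg; pumpkin purée: 39.5 g; mashed banana: 67.7 g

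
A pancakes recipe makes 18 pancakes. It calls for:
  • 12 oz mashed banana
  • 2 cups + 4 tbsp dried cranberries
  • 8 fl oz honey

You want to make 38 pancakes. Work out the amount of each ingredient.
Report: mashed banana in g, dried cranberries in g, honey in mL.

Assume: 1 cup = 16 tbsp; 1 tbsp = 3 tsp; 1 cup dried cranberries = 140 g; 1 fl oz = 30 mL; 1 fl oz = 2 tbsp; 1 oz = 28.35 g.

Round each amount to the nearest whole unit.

Scaling factor: 38/18 = 19/9.
mashed banana: 12 oz × 19/9 × 28.35 g/oz ≈ 718 g
dried cranberries: (2 cup + 4 tbsp = 2.25 cup) × 19/9 × 140 g/cup = 665 g
honey: 8 fl oz × 19/9 × 30 mL/fl oz ≈ 507 mL

mashed banana: 718 g; dried cranberries: 665 g; honey: 507 mL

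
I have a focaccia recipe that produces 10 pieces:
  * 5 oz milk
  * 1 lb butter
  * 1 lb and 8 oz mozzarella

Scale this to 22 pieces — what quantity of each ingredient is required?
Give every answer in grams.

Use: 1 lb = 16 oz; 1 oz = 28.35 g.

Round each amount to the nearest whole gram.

Scaling factor: 22/10 = 11/5 = 2.2.
milk: 5 oz × 11/5 × 28.35 g/oz ≈ 312 g
butter: 1 lb × 11/5 × 16 oz/lb × 28.35 g/oz ≈ 998 g
mozzarella: (1 lb + 8 oz = 1.5 lb) × 11/5 × 16 oz/lb × 28.35 g/oz ≈ 1497 g

milk: 312 g; butter: 998 g; mozzarella: 1497 g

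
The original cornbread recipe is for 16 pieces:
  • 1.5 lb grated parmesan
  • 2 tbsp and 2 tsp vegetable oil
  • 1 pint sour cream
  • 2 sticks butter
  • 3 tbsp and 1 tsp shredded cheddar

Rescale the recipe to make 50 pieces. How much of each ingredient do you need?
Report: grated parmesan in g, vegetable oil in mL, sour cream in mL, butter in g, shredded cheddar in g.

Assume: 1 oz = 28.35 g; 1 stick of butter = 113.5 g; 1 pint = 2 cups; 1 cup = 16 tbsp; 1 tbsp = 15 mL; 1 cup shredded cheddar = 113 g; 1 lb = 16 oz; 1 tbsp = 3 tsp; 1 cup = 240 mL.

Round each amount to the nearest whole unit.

Scaling factor: 50/16 = 25/8 = 3.125.
grated parmesan: 1.5 lb × 25/8 × 16 oz/lb × 28.35 g/oz ≈ 2126 g
vegetable oil: (2 tbsp + 2 tsp = 8/3 tbsp) × 25/8 × 15 mL/tbsp = 125 mL
sour cream: 1 pint × 25/8 × 2 cup/pint × 240 mL/cup = 1500 mL
butter: 2 stick × 25/8 × 113.5 g/stick ≈ 709 g
shredded cheddar: (3 tbsp + 1 tsp = 10/3 tbsp) × 25/8 ÷ 16 tbsp/cup × 113 g/cup ≈ 74 g

grated parmesan: 2126 g; vegetable oil: 125 mL; sour cream: 1500 mL; butter: 709 g; shredded cheddar: 74 g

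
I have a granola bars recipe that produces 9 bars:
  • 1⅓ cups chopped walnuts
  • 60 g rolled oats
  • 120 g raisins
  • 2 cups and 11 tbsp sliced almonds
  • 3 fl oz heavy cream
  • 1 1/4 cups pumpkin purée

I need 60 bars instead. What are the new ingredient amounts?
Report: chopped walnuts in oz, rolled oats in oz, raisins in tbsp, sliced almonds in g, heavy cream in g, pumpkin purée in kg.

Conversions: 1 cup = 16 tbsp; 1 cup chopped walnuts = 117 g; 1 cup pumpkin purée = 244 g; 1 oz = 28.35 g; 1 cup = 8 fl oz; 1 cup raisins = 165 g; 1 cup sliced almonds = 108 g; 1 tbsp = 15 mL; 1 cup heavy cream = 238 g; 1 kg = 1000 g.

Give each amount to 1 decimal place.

Scaling factor: 60/9 = 20/3.
chopped walnuts: 4/3 cup × 20/3 × 117 g/cup ÷ 28.35 g/oz ≈ 36.7 oz
rolled oats: 60 g × 20/3 ÷ 28.35 g/oz ≈ 14.1 oz
raisins: 120 g × 20/3 ÷ 165 g/cup × 16 tbsp/cup ≈ 77.6 tbsp
sliced almonds: (2 cup + 11 tbsp = 2.6875 cup) × 20/3 × 108 g/cup = 1935.0 g
heavy cream: 3 fl oz × 20/3 ÷ 8 fl oz/cup × 238 g/cup = 595.0 g
pumpkin purée: 1.25 cup × 20/3 × 244 g/cup ÷ 1000 g/kg ≈ 2.0 kg

chopped walnuts: 36.7 oz; rolled oats: 14.1 oz; raisins: 77.6 tbsp; sliced almonds: 1935.0 g; heavy cream: 595.0 g; pumpkin purée: 2.0 kg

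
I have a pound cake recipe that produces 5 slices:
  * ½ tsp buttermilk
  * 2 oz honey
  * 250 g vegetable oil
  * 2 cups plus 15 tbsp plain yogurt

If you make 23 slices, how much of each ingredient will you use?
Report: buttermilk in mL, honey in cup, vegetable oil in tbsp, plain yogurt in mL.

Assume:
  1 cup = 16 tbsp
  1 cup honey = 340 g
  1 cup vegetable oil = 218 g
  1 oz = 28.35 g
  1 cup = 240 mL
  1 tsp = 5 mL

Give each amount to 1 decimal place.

buttermilk: 11.5 mL; honey: 0.8 cup; vegetable oil: 84.4 tbsp; plain yogurt: 3243.0 mL

Scaling factor: 23/5 = 4.6.
buttermilk: 0.5 tsp × 23/5 × 5 mL/tsp = 11.5 mL
honey: 2 oz × 23/5 × 28.35 g/oz ÷ 340 g/cup ≈ 0.8 cup
vegetable oil: 250 g × 23/5 ÷ 218 g/cup × 16 tbsp/cup ≈ 84.4 tbsp
plain yogurt: (2 cup + 15 tbsp = 2.9375 cup) × 23/5 × 240 mL/cup = 3243.0 mL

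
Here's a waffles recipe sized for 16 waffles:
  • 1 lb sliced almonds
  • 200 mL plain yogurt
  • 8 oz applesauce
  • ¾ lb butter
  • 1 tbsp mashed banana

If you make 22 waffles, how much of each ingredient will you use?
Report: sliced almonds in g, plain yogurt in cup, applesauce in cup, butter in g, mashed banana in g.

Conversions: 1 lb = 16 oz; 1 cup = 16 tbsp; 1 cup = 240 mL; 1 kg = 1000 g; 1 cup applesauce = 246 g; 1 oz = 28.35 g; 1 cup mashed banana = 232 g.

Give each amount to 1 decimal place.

Scaling factor: 22/16 = 11/8 = 1.375.
sliced almonds: 1 lb × 11/8 × 16 oz/lb × 28.35 g/oz = 623.7 g
plain yogurt: 200 mL × 11/8 ÷ 240 mL/cup ≈ 1.1 cup
applesauce: 8 oz × 11/8 × 28.35 g/oz ÷ 246 g/cup ≈ 1.3 cup
butter: 0.75 lb × 11/8 × 16 oz/lb × 28.35 g/oz ≈ 467.8 g
mashed banana: 1 tbsp × 11/8 ÷ 16 tbsp/cup × 232 g/cup ≈ 19.9 g

sliced almonds: 623.7 g; plain yogurt: 1.1 cup; applesauce: 1.3 cup; butter: 467.8 g; mashed banana: 19.9 g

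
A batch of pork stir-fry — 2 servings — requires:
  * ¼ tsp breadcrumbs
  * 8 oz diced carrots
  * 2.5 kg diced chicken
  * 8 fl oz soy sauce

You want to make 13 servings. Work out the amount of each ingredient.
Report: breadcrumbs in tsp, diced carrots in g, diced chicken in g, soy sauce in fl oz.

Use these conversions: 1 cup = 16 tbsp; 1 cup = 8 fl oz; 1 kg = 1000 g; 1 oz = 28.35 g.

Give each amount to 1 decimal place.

breadcrumbs: 1.6 tsp; diced carrots: 1474.2 g; diced chicken: 16250.0 g; soy sauce: 52.0 fl oz

Scaling factor: 13/2 = 6.5.
breadcrumbs: 0.25 tsp × 13/2 ≈ 1.6 tsp
diced carrots: 8 oz × 13/2 × 28.35 g/oz = 1474.2 g
diced chicken: 2.5 kg × 13/2 × 1000 g/kg = 16250.0 g
soy sauce: 8 fl oz × 13/2 = 52.0 fl oz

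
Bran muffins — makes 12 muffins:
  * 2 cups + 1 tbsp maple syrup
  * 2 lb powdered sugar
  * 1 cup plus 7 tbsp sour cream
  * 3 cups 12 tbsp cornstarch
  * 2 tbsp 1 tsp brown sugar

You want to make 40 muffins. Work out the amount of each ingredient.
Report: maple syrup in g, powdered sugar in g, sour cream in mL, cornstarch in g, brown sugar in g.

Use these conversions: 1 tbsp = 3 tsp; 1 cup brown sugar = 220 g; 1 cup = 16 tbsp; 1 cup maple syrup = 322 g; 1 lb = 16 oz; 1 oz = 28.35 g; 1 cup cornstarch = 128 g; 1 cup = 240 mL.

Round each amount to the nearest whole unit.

Scaling factor: 40/12 = 10/3.
maple syrup: (2 cup + 1 tbsp = 2.0625 cup) × 10/3 × 322 g/cup ≈ 2214 g
powdered sugar: 2 lb × 10/3 × 16 oz/lb × 28.35 g/oz = 3024 g
sour cream: (1 cup + 7 tbsp = 1.4375 cup) × 10/3 × 240 mL/cup = 1150 mL
cornstarch: (3 cup + 12 tbsp = 3.75 cup) × 10/3 × 128 g/cup = 1600 g
brown sugar: (2 tbsp + 1 tsp = 7/3 tbsp) × 10/3 ÷ 16 tbsp/cup × 220 g/cup ≈ 107 g

maple syrup: 2214 g; powdered sugar: 3024 g; sour cream: 1150 mL; cornstarch: 1600 g; brown sugar: 107 g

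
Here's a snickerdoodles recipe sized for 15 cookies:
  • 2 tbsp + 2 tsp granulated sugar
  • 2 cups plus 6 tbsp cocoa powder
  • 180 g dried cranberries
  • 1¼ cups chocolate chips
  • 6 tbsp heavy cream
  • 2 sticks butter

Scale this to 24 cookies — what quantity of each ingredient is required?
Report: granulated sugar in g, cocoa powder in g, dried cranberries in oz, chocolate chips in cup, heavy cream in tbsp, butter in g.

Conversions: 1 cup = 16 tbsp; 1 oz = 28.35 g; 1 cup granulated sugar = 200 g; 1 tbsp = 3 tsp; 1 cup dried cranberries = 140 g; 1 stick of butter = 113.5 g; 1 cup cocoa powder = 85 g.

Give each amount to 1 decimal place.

Scaling factor: 24/15 = 8/5 = 1.6.
granulated sugar: (2 tbsp + 2 tsp = 8/3 tbsp) × 8/5 ÷ 16 tbsp/cup × 200 g/cup ≈ 53.3 g
cocoa powder: (2 cup + 6 tbsp = 2.375 cup) × 8/5 × 85 g/cup = 323.0 g
dried cranberries: 180 g × 8/5 ÷ 28.35 g/oz ≈ 10.2 oz
chocolate chips: 1.25 cup × 8/5 = 2.0 cup
heavy cream: 6 tbsp × 8/5 = 9.6 tbsp
butter: 2 stick × 8/5 × 113.5 g/stick = 363.2 g

granulated sugar: 53.3 g; cocoa powder: 323.0 g; dried cranberries: 10.2 oz; chocolate chips: 2.0 cup; heavy cream: 9.6 tbsp; butter: 363.2 g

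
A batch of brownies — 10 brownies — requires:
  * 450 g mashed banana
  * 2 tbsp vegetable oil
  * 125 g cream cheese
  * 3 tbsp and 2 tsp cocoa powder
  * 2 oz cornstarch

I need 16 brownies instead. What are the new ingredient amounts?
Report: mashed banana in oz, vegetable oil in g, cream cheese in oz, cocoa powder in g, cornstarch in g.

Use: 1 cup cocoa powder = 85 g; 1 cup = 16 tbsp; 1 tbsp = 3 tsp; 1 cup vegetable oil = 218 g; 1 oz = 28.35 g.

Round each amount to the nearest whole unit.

Scaling factor: 16/10 = 8/5 = 1.6.
mashed banana: 450 g × 8/5 ÷ 28.35 g/oz ≈ 25 oz
vegetable oil: 2 tbsp × 8/5 ÷ 16 tbsp/cup × 218 g/cup ≈ 44 g
cream cheese: 125 g × 8/5 ÷ 28.35 g/oz ≈ 7 oz
cocoa powder: (3 tbsp + 2 tsp = 11/3 tbsp) × 8/5 ÷ 16 tbsp/cup × 85 g/cup ≈ 31 g
cornstarch: 2 oz × 8/5 × 28.35 g/oz ≈ 91 g

mashed banana: 25 oz; vegetable oil: 44 g; cream cheese: 7 oz; cocoa powder: 31 g; cornstarch: 91 g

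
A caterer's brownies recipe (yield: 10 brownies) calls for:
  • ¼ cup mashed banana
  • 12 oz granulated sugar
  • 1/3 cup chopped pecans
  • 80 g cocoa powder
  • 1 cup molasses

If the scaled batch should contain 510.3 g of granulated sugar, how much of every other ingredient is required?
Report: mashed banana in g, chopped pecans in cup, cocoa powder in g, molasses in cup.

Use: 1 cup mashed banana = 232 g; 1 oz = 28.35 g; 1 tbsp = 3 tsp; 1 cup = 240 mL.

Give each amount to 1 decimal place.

mashed banana: 87.0 g; chopped pecans: 0.5 cup; cocoa powder: 120.0 g; molasses: 1.5 cup

The original recipe has 340.2 g of granulated sugar, so the scaling factor is 510.3 ÷ 340.2 = 3/2 = 1.5.
mashed banana: 0.25 cup × 3/2 × 232 g/cup = 87.0 g
chopped pecans: 1/3 cup × 3/2 = 0.5 cup
cocoa powder: 80 g × 3/2 = 120.0 g
molasses: 1 cup × 3/2 = 1.5 cup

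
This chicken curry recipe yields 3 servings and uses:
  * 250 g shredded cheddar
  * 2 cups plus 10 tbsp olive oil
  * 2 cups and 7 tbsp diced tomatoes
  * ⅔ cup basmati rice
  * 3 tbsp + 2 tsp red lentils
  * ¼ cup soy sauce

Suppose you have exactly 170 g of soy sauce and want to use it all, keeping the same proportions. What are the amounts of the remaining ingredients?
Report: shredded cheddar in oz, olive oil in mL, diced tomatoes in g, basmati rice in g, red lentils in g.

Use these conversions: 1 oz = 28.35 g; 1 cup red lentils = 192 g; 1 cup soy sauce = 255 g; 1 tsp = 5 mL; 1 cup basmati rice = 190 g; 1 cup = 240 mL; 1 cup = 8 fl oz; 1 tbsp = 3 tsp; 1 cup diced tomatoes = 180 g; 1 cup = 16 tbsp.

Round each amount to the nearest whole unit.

shredded cheddar: 24 oz; olive oil: 1680 mL; diced tomatoes: 1170 g; basmati rice: 338 g; red lentils: 117 g

The original recipe has 63.75 g of soy sauce, so the scaling factor is 170 ÷ 63.75 = 8/3.
shredded cheddar: 250 g × 8/3 ÷ 28.35 g/oz ≈ 24 oz
olive oil: (2 cup + 10 tbsp = 2.625 cup) × 8/3 × 240 mL/cup = 1680 mL
diced tomatoes: (2 cup + 7 tbsp = 2.4375 cup) × 8/3 × 180 g/cup = 1170 g
basmati rice: 2/3 cup × 8/3 × 190 g/cup ≈ 338 g
red lentils: (3 tbsp + 2 tsp = 11/3 tbsp) × 8/3 ÷ 16 tbsp/cup × 192 g/cup ≈ 117 g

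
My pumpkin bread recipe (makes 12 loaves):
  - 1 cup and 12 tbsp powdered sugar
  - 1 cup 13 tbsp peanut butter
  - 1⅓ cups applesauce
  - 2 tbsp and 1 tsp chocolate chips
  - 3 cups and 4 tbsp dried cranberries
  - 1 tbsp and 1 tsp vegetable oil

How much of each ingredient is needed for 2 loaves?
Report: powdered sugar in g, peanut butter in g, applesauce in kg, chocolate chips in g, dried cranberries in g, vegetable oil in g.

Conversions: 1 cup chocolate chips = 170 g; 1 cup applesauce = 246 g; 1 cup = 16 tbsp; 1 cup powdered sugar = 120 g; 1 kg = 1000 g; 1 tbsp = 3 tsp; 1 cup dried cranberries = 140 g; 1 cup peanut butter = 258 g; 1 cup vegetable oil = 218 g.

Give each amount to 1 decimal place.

Scaling factor: 2/12 = 1/6.
powdered sugar: (1 cup + 12 tbsp = 1.75 cup) × 1/6 × 120 g/cup = 35.0 g
peanut butter: (1 cup + 13 tbsp = 1.8125 cup) × 1/6 × 258 g/cup ≈ 77.9 g
applesauce: 4/3 cup × 1/6 × 246 g/cup ÷ 1000 g/kg ≈ 0.1 kg
chocolate chips: (2 tbsp + 1 tsp = 7/3 tbsp) × 1/6 ÷ 16 tbsp/cup × 170 g/cup ≈ 4.1 g
dried cranberries: (3 cup + 4 tbsp = 3.25 cup) × 1/6 × 140 g/cup ≈ 75.8 g
vegetable oil: (1 tbsp + 1 tsp = 4/3 tbsp) × 1/6 ÷ 16 tbsp/cup × 218 g/cup ≈ 3.0 g

powdered sugar: 35.0 g; peanut butter: 77.9 g; applesauce: 0.1 kg; chocolate chips: 4.1 g; dried cranberries: 75.8 g; vegetable oil: 3.0 g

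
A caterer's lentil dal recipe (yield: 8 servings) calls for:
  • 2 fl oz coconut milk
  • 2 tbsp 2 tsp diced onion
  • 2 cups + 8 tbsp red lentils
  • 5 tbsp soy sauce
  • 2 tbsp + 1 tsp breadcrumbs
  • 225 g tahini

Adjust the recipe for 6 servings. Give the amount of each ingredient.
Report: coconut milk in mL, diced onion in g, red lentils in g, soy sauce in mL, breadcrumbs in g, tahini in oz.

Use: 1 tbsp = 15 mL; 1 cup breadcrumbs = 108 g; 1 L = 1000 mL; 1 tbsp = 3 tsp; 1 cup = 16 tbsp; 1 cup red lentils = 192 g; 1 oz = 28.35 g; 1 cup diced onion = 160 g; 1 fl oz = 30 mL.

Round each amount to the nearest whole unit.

Scaling factor: 6/8 = 3/4 = 0.75.
coconut milk: 2 fl oz × 3/4 × 30 mL/fl oz = 45 mL
diced onion: (2 tbsp + 2 tsp = 8/3 tbsp) × 3/4 ÷ 16 tbsp/cup × 160 g/cup = 20 g
red lentils: (2 cup + 8 tbsp = 2.5 cup) × 3/4 × 192 g/cup = 360 g
soy sauce: 5 tbsp × 3/4 × 15 mL/tbsp ≈ 56 mL
breadcrumbs: (2 tbsp + 1 tsp = 7/3 tbsp) × 3/4 ÷ 16 tbsp/cup × 108 g/cup ≈ 12 g
tahini: 225 g × 3/4 ÷ 28.35 g/oz ≈ 6 oz

coconut milk: 45 mL; diced onion: 20 g; red lentils: 360 g; soy sauce: 56 mL; breadcrumbs: 12 g; tahini: 6 oz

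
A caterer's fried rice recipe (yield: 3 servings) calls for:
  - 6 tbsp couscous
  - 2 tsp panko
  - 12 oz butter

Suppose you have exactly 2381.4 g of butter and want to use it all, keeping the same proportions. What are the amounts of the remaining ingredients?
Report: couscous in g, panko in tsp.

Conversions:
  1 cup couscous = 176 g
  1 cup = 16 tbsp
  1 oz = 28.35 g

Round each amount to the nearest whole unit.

The original recipe has 340.2 g of butter, so the scaling factor is 2381.4 ÷ 340.2 = 7.
couscous: 6 tbsp × 7 ÷ 16 tbsp/cup × 176 g/cup = 462 g
panko: 2 tsp × 7 = 14 tsp

couscous: 462 g; panko: 14 tsp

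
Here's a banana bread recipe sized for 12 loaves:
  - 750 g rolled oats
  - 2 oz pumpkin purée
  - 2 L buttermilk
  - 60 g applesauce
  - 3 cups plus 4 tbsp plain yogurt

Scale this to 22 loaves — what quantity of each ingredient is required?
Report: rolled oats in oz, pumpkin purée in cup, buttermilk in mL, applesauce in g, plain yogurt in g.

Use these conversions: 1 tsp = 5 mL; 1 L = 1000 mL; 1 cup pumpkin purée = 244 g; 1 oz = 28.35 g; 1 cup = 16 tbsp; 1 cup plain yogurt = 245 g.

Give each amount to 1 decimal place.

rolled oats: 48.5 oz; pumpkin purée: 0.4 cup; buttermilk: 3666.7 mL; applesauce: 110.0 g; plain yogurt: 1459.8 g

Scaling factor: 22/12 = 11/6.
rolled oats: 750 g × 11/6 ÷ 28.35 g/oz ≈ 48.5 oz
pumpkin purée: 2 oz × 11/6 × 28.35 g/oz ÷ 244 g/cup ≈ 0.4 cup
buttermilk: 2 L × 11/6 × 1000 mL/L ≈ 3666.7 mL
applesauce: 60 g × 11/6 = 110.0 g
plain yogurt: (3 cup + 4 tbsp = 3.25 cup) × 11/6 × 245 g/cup ≈ 1459.8 g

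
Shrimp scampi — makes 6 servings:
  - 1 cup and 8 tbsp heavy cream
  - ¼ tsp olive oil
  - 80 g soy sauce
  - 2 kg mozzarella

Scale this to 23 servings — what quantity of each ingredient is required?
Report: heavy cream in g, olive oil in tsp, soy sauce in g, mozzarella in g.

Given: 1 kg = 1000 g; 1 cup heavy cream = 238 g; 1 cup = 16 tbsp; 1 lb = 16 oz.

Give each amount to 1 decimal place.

heavy cream: 1368.5 g; olive oil: 1.0 tsp; soy sauce: 306.7 g; mozzarella: 7666.7 g

Scaling factor: 23/6.
heavy cream: (1 cup + 8 tbsp = 1.5 cup) × 23/6 × 238 g/cup = 1368.5 g
olive oil: 0.25 tsp × 23/6 ≈ 1.0 tsp
soy sauce: 80 g × 23/6 ≈ 306.7 g
mozzarella: 2 kg × 23/6 × 1000 g/kg ≈ 7666.7 g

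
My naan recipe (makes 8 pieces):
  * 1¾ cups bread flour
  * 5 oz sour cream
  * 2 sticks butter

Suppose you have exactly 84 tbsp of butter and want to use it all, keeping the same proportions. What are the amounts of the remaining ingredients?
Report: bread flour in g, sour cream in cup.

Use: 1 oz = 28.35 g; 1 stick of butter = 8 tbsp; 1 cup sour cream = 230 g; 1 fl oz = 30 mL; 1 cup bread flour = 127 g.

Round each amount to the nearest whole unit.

bread flour: 1167 g; sour cream: 3 cup

The original recipe has 16 tbsp of butter, so the scaling factor is 84 ÷ 16 = 21/4 = 5.25.
bread flour: 1.75 cup × 21/4 × 127 g/cup ≈ 1167 g
sour cream: 5 oz × 21/4 × 28.35 g/oz ÷ 230 g/cup ≈ 3 cup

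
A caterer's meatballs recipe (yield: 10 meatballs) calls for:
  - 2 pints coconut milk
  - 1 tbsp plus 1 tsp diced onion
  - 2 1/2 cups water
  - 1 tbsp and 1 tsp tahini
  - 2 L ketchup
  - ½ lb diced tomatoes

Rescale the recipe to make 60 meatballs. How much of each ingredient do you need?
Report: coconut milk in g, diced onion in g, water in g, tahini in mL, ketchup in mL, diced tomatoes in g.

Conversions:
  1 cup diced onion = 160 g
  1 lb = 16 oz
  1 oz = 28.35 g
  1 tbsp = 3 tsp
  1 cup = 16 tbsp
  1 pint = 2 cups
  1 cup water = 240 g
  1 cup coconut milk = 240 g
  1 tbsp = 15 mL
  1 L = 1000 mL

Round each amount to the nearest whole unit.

coconut milk: 5760 g; diced onion: 80 g; water: 3600 g; tahini: 120 mL; ketchup: 12000 mL; diced tomatoes: 1361 g

Scaling factor: 60/10 = 6.
coconut milk: 2 pint × 6 × 2 cup/pint × 240 g/cup = 5760 g
diced onion: (1 tbsp + 1 tsp = 4/3 tbsp) × 6 ÷ 16 tbsp/cup × 160 g/cup = 80 g
water: 2.5 cup × 6 × 240 g/cup = 3600 g
tahini: (1 tbsp + 1 tsp = 4/3 tbsp) × 6 × 15 mL/tbsp = 120 mL
ketchup: 2 L × 6 × 1000 mL/L = 12000 mL
diced tomatoes: 0.5 lb × 6 × 16 oz/lb × 28.35 g/oz ≈ 1361 g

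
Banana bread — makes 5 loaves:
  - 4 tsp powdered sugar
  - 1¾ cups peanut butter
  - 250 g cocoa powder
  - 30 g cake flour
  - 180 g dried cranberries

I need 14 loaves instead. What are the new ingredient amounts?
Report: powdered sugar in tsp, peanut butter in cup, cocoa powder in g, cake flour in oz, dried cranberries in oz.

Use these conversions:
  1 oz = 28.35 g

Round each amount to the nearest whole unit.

powdered sugar: 11 tsp; peanut butter: 5 cup; cocoa powder: 700 g; cake flour: 3 oz; dried cranberries: 18 oz

Scaling factor: 14/5 = 2.8.
powdered sugar: 4 tsp × 14/5 ≈ 11 tsp
peanut butter: 1.75 cup × 14/5 ≈ 5 cup
cocoa powder: 250 g × 14/5 = 700 g
cake flour: 30 g × 14/5 ÷ 28.35 g/oz ≈ 3 oz
dried cranberries: 180 g × 14/5 ÷ 28.35 g/oz ≈ 18 oz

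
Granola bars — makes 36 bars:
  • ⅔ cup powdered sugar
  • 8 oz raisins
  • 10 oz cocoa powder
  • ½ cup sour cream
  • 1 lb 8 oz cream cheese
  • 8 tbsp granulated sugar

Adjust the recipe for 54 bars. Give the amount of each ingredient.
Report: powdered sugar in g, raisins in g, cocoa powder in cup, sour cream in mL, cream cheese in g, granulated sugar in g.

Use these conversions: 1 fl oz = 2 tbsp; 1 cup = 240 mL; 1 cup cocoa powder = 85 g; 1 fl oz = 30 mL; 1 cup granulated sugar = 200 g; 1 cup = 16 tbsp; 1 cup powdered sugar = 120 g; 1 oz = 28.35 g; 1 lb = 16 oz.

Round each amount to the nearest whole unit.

Scaling factor: 54/36 = 3/2 = 1.5.
powdered sugar: 2/3 cup × 3/2 × 120 g/cup = 120 g
raisins: 8 oz × 3/2 × 28.35 g/oz ≈ 340 g
cocoa powder: 10 oz × 3/2 × 28.35 g/oz ÷ 85 g/cup ≈ 5 cup
sour cream: 0.5 cup × 3/2 × 240 mL/cup = 180 mL
cream cheese: (1 lb + 8 oz = 1.5 lb) × 3/2 × 16 oz/lb × 28.35 g/oz ≈ 1021 g
granulated sugar: 8 tbsp × 3/2 ÷ 16 tbsp/cup × 200 g/cup = 150 g

powdered sugar: 120 g; raisins: 340 g; cocoa powder: 5 cup; sour cream: 180 mL; cream cheese: 1021 g; granulated sugar: 150 g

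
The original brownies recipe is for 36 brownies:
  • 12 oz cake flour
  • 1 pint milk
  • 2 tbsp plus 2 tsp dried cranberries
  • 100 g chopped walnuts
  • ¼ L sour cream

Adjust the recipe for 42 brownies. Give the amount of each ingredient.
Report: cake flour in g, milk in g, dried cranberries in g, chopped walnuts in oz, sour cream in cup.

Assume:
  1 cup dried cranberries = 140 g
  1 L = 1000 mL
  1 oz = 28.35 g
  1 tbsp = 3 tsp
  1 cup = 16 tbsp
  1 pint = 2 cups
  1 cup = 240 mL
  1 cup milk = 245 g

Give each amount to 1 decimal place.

Scaling factor: 42/36 = 7/6.
cake flour: 12 oz × 7/6 × 28.35 g/oz = 396.9 g
milk: 1 pint × 7/6 × 2 cup/pint × 245 g/cup ≈ 571.7 g
dried cranberries: (2 tbsp + 2 tsp = 8/3 tbsp) × 7/6 ÷ 16 tbsp/cup × 140 g/cup ≈ 27.2 g
chopped walnuts: 100 g × 7/6 ÷ 28.35 g/oz ≈ 4.1 oz
sour cream: 0.25 L × 7/6 × 1000 mL/L ÷ 240 mL/cup ≈ 1.2 cup

cake flour: 396.9 g; milk: 571.7 g; dried cranberries: 27.2 g; chopped walnuts: 4.1 oz; sour cream: 1.2 cup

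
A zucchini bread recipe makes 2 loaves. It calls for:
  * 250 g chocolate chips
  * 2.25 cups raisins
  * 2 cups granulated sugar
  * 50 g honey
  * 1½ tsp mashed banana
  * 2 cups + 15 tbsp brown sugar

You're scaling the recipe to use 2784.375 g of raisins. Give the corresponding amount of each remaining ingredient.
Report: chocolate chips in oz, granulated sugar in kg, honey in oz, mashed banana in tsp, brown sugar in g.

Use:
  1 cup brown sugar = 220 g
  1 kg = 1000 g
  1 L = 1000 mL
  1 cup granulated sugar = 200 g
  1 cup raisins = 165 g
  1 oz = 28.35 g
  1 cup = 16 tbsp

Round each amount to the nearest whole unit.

chocolate chips: 66 oz; granulated sugar: 3 kg; honey: 13 oz; mashed banana: 11 tsp; brown sugar: 4847 g

The original recipe has 371.25 g of raisins, so the scaling factor is 2784.375 ÷ 371.25 = 15/2 = 7.5.
chocolate chips: 250 g × 15/2 ÷ 28.35 g/oz ≈ 66 oz
granulated sugar: 2 cup × 15/2 × 200 g/cup ÷ 1000 g/kg = 3 kg
honey: 50 g × 15/2 ÷ 28.35 g/oz ≈ 13 oz
mashed banana: 1.5 tsp × 15/2 ≈ 11 tsp
brown sugar: (2 cup + 15 tbsp = 2.9375 cup) × 15/2 × 220 g/cup ≈ 4847 g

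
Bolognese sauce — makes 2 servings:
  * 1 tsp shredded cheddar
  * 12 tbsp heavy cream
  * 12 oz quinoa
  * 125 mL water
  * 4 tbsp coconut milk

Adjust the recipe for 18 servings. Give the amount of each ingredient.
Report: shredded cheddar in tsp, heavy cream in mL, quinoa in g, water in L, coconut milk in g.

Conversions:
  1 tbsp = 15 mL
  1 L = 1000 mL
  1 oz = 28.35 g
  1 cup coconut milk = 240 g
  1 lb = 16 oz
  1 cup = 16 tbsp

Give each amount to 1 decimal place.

shredded cheddar: 9.0 tsp; heavy cream: 1620.0 mL; quinoa: 3061.8 g; water: 1.1 L; coconut milk: 540.0 g

Scaling factor: 18/2 = 9.
shredded cheddar: 1 tsp × 9 = 9.0 tsp
heavy cream: 12 tbsp × 9 × 15 mL/tbsp = 1620.0 mL
quinoa: 12 oz × 9 × 28.35 g/oz = 3061.8 g
water: 125 mL × 9 ÷ 1000 mL/L ≈ 1.1 L
coconut milk: 4 tbsp × 9 ÷ 16 tbsp/cup × 240 g/cup = 540.0 g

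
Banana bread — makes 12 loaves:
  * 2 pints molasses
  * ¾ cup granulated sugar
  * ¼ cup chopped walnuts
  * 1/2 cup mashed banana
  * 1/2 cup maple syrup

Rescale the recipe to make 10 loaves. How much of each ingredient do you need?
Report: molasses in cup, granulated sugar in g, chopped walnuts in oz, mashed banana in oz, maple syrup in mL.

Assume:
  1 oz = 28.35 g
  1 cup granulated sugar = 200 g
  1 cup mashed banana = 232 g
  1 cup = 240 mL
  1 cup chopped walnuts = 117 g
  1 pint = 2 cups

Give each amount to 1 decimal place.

Scaling factor: 10/12 = 5/6.
molasses: 2 pint × 5/6 × 2 cup/pint ≈ 3.3 cup
granulated sugar: 0.75 cup × 5/6 × 200 g/cup = 125.0 g
chopped walnuts: 0.25 cup × 5/6 × 117 g/cup ÷ 28.35 g/oz ≈ 0.9 oz
mashed banana: 0.5 cup × 5/6 × 232 g/cup ÷ 28.35 g/oz ≈ 3.4 oz
maple syrup: 0.5 cup × 5/6 × 240 mL/cup = 100.0 mL

molasses: 3.3 cup; granulated sugar: 125.0 g; chopped walnuts: 0.9 oz; mashed banana: 3.4 oz; maple syrup: 100.0 mL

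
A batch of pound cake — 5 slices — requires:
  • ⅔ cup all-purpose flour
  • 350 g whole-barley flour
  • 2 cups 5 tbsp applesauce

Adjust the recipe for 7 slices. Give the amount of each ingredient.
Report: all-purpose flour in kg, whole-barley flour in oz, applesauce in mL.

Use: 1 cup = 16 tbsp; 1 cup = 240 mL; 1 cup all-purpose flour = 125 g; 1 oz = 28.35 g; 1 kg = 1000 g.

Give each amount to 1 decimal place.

Scaling factor: 7/5 = 1.4.
all-purpose flour: 2/3 cup × 7/5 × 125 g/cup ÷ 1000 g/kg ≈ 0.1 kg
whole-barley flour: 350 g × 7/5 ÷ 28.35 g/oz ≈ 17.3 oz
applesauce: (2 cup + 5 tbsp = 2.3125 cup) × 7/5 × 240 mL/cup = 777.0 mL

all-purpose flour: 0.1 kg; whole-barley flour: 17.3 oz; applesauce: 777.0 mL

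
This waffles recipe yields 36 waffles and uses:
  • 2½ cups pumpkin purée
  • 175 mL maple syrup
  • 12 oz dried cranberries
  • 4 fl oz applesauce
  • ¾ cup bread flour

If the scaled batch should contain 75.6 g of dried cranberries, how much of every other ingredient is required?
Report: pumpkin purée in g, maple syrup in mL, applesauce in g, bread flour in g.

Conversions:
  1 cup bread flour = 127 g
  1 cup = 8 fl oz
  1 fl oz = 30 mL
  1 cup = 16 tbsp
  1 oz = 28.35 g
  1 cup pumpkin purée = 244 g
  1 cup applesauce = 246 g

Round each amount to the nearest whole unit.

pumpkin purée: 136 g; maple syrup: 39 mL; applesauce: 27 g; bread flour: 21 g

The original recipe has 340.2 g of dried cranberries, so the scaling factor is 75.6 ÷ 340.2 = 2/9.
pumpkin purée: 2.5 cup × 2/9 × 244 g/cup ≈ 136 g
maple syrup: 175 mL × 2/9 ≈ 39 mL
applesauce: 4 fl oz × 2/9 ÷ 8 fl oz/cup × 246 g/cup ≈ 27 g
bread flour: 0.75 cup × 2/9 × 127 g/cup ≈ 21 g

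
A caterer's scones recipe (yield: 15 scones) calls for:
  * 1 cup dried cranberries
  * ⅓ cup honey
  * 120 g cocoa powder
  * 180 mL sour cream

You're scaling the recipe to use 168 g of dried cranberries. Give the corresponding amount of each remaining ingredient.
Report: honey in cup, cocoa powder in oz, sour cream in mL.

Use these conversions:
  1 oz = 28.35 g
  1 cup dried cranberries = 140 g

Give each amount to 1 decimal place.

honey: 0.4 cup; cocoa powder: 5.1 oz; sour cream: 216.0 mL

The original recipe has 140 g of dried cranberries, so the scaling factor is 168 ÷ 140 = 6/5 = 1.2.
honey: 1/3 cup × 6/5 = 0.4 cup
cocoa powder: 120 g × 6/5 ÷ 28.35 g/oz ≈ 5.1 oz
sour cream: 180 mL × 6/5 = 216.0 mL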